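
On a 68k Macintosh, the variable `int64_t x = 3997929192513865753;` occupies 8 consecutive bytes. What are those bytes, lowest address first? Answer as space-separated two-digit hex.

37 7B 7F 6B 2C F4 08 19

3997929192513865753 in hexadecimal, padded to 64 bits, is 0x377B7F6B2CF40819.
Split into bytes (most-significant first): 37 7B 7F 6B 2C F4 08 19.
In big-endian order the high byte comes first in memory.
So the memory order matches the most-significant-first order: 37 7B 7F 6B 2C F4 08 19.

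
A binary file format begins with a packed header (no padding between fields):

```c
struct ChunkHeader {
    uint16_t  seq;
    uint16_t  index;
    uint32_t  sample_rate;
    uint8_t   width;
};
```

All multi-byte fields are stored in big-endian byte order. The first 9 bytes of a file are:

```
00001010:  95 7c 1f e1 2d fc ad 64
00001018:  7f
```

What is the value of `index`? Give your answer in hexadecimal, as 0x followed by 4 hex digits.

0x1FE1

`index` follows `seq` (2 bytes), so it starts at byte offset 2 and occupies 2 bytes.
Bytes at offsets 2..3: 1F E1.
Big-endian: lowest address holds the most-significant byte.
The bytes are already most-significant first: 0x1FE1.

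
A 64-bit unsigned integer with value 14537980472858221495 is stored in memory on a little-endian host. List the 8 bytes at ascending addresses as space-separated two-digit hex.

B7 9B 47 EC 36 48 C1 C9

14537980472858221495 in hexadecimal, padded to 64 bits, is 0xC9C14836EC479BB7.
Split into bytes (most-significant first): C9 C1 48 36 EC 47 9B B7.
Little-endian: lowest address holds the least-significant byte.
So at ascending addresses the bytes are B7 9B 47 EC 36 48 C1 C9.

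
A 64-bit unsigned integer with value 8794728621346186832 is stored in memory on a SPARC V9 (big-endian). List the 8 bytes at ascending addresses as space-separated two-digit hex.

8794728621346186832 in hexadecimal, padded to 64 bits, is 0x7A0D2715AB4CE650.
Split into bytes (most-significant first): 7A 0D 27 15 AB 4C E6 50.
Big-endian: lowest address holds the most-significant byte.
So the memory order matches the most-significant-first order: 7A 0D 27 15 AB 4C E6 50.

7A 0D 27 15 AB 4C E6 50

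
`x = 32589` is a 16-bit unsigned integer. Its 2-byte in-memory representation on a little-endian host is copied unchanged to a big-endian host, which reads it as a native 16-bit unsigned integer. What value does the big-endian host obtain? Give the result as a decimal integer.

19839

32589 in 16-bit hexadecimal is 0x7F4D.
Stored little-endian, the bytes at ascending addresses are 4D 7F.
Read back as big-endian, the last byte is least significant, giving 0x4D7F.
0x4D7F = 19839.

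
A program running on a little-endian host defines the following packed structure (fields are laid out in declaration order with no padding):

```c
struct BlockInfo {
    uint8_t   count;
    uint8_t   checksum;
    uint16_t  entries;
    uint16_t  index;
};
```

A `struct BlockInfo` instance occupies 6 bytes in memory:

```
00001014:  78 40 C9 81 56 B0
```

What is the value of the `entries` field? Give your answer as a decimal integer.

33225

`entries` follows `count` (1 B), `checksum` (1 B), so it starts at offset 1 + 1 = 2 and occupies 2 bytes.
Bytes at offsets 2..3: C9 81.
Little-endian stores the least-significant byte at the lowest address.
Reassemble most-significant byte first: 81 C9 → 0x81C9.
0x81C9 = 33225.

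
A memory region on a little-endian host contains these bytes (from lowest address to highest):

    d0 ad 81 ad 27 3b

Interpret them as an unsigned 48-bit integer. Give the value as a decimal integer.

Little-endian stores the least-significant byte at the lowest address.
Reassemble most-significant byte first: 3B 27 AD 81 AD D0 → 0x3B27AD81ADD0.
0x3B27AD81ADD0 = 65041600720336.

65041600720336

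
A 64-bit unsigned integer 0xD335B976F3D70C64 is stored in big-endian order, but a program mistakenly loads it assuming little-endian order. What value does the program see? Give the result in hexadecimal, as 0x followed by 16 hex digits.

Stored big-endian, the bytes at ascending addresses are D3 35 B9 76 F3 D7 0C 64.
Read back as little-endian, the first byte is least significant, giving 0x640CD7F376B935D3.

0x640CD7F376B935D3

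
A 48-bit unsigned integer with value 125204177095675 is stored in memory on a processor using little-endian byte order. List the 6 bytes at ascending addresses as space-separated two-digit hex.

FB 0B 80 5E DF 71

125204177095675 in hexadecimal, padded to 48 bits, is 0x71DF5E800BFB.
Split into bytes (most-significant first): 71 DF 5E 80 0B FB.
In little-endian order the low byte comes first in memory.
So at ascending addresses the bytes are FB 0B 80 5E DF 71.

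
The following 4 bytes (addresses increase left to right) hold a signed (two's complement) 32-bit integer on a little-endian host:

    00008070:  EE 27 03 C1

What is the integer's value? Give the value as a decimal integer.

-1056757778

Little-endian: lowest address holds the least-significant byte.
Reassemble most-significant byte first: C1 03 27 EE → 0xC10327EE.
Top bit is set, so as a signed 32-bit value this is 0xC10327EE − 2^32 = -1056757778.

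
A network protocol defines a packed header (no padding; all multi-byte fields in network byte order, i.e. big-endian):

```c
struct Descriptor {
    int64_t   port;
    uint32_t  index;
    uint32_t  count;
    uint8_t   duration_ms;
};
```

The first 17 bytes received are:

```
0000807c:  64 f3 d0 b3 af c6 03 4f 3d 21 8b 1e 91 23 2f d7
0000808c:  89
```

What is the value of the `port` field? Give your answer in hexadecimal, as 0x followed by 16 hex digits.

`port` is the first field, at byte offset 0, occupying 8 bytes.
Bytes at offsets 0..7: 64 F3 D0 B3 AF C6 03 4F.
Big-endian stores the most-significant byte at the lowest address.
The bytes are already most-significant first: 0x64F3D0B3AFC6034F.

0x64F3D0B3AFC6034F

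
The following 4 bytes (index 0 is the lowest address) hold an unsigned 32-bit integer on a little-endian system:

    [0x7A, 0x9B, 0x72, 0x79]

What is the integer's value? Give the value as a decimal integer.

Little-endian: lowest address holds the least-significant byte.
Reassemble most-significant byte first: 79 72 9B 7A → 0x79729B7A.
0x79729B7A = 2037554042.

2037554042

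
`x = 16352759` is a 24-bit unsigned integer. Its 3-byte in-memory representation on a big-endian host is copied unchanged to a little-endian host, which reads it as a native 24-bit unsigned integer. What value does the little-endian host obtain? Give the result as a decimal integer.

16352759 in 24-bit hexadecimal is 0xF985F7.
Stored big-endian, the bytes at ascending addresses are F9 85 F7.
Read back as little-endian, the first byte is least significant, giving 0xF785F9.
0xF785F9 = 16221689.

16221689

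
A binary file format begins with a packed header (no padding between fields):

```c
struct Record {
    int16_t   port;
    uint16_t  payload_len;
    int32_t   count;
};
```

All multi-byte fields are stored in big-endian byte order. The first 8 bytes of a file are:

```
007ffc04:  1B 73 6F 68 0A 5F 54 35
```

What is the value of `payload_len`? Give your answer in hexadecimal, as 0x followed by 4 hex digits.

0x6F68

`payload_len` follows `port` (2 bytes), so it starts at byte offset 2 and occupies 2 bytes.
Bytes at offsets 2..3: 6F 68.
In big-endian order the high byte comes first in memory.
The bytes are already most-significant first: 0x6F68.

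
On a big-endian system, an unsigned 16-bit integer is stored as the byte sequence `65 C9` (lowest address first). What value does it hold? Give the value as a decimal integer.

26057

In big-endian order the high byte comes first in memory.
The bytes are already most-significant first: 0x65C9.
0x65C9 = 26057.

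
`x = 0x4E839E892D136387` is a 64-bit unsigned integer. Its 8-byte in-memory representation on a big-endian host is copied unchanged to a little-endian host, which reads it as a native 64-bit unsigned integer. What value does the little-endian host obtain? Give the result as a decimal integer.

Stored big-endian, the bytes at ascending addresses are 4E 83 9E 89 2D 13 63 87.
Read back as little-endian, the first byte is least significant, giving 0x8763132D899E834E.
0x8763132D899E834E = 9755662304117949262.

9755662304117949262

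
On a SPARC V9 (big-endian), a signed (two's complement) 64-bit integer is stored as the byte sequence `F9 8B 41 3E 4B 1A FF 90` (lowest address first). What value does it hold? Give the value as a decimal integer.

-465206400698876016

In big-endian order the high byte comes first in memory.
The bytes are already most-significant first: 0xF98B413E4B1AFF90.
Top bit is set, so as a signed 64-bit value this is 0xF98B413E4B1AFF90 − 2^64 = -465206400698876016.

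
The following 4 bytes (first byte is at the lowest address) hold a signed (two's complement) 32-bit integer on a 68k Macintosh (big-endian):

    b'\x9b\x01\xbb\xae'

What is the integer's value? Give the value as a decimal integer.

-1694385234

Big-endian stores the most-significant byte at the lowest address.
The bytes are already most-significant first: 0x9B01BBAE.
Top bit is set, so as a signed 32-bit value this is 0x9B01BBAE − 2^32 = -1694385234.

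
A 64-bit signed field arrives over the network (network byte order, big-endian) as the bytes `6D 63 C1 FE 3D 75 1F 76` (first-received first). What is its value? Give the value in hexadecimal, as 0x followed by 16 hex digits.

Big-endian: lowest address holds the most-significant byte.
The bytes are already most-significant first: 0x6D63C1FE3D751F76.

0x6D63C1FE3D751F76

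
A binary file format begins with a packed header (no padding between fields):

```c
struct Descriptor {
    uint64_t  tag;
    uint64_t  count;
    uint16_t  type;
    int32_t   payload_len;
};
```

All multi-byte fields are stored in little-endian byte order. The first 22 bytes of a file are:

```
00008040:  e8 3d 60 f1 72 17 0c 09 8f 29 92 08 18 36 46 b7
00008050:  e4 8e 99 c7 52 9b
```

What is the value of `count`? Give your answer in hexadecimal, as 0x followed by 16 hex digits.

0xB74636180892298F

`count` follows `tag` (8 bytes), so it starts at byte offset 8 and occupies 8 bytes.
Bytes at offsets 8..15: 8F 29 92 08 18 36 46 B7.
Little-endian stores the least-significant byte at the lowest address.
Reassemble most-significant byte first: B7 46 36 18 08 92 29 8F → 0xB74636180892298F.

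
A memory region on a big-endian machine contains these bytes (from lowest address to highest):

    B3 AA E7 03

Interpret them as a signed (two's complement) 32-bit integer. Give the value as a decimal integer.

Big-endian: lowest address holds the most-significant byte.
The bytes are already most-significant first: 0xB3AAE703.
Top bit is set, so as a signed 32-bit value this is 0xB3AAE703 − 2^32 = -1280645373.

-1280645373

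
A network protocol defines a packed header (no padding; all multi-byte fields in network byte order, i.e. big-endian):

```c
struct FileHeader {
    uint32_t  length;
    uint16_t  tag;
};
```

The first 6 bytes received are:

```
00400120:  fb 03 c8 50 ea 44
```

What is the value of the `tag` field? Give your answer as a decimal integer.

`tag` follows `length` (4 bytes), so it starts at byte offset 4 and occupies 2 bytes.
Bytes at offsets 4..5: EA 44.
Big-endian stores the most-significant byte at the lowest address.
The bytes are already most-significant first: 0xEA44.
0xEA44 = 59972.

59972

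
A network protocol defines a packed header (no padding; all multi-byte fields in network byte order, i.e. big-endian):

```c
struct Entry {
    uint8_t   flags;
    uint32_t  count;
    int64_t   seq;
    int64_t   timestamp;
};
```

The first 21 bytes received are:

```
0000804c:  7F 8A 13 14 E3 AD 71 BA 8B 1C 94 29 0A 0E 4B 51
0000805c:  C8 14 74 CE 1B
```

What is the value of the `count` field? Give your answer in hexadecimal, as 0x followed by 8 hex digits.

0x8A1314E3

`count` follows `flags` (1 byte), so it starts at byte offset 1 and occupies 4 bytes.
Bytes at offsets 1..4: 8A 13 14 E3.
Big-endian stores the most-significant byte at the lowest address.
The bytes are already most-significant first: 0x8A1314E3.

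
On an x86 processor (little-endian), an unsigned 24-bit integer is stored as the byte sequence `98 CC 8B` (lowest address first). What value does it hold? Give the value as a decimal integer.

9161880

Little-endian: lowest address holds the least-significant byte.
Reassemble most-significant byte first: 8B CC 98 → 0x8BCC98.
0x8BCC98 = 9161880.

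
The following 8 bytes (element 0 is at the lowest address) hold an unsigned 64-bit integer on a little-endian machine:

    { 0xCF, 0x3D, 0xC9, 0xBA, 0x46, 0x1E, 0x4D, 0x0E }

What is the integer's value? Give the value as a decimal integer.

1030513178868006351

In little-endian order the low byte comes first in memory.
Reassemble most-significant byte first: 0E 4D 1E 46 BA C9 3D CF → 0x0E4D1E46BAC93DCF.
0x0E4D1E46BAC93DCF = 1030513178868006351.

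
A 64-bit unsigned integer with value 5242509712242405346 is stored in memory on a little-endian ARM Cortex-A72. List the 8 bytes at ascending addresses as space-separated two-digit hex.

5242509712242405346 in hexadecimal, padded to 64 bits, is 0x48C122CEA9BE6FE2.
Split into bytes (most-significant first): 48 C1 22 CE A9 BE 6F E2.
In little-endian order the low byte comes first in memory.
So at ascending addresses the bytes are E2 6F BE A9 CE 22 C1 48.

E2 6F BE A9 CE 22 C1 48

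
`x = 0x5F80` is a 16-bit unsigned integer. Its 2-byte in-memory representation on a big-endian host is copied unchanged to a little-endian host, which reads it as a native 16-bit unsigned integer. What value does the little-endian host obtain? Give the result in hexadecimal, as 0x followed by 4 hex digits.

0x805F

Stored big-endian, the bytes at ascending addresses are 5F 80.
Read back as little-endian, the first byte is least significant, giving 0x805F.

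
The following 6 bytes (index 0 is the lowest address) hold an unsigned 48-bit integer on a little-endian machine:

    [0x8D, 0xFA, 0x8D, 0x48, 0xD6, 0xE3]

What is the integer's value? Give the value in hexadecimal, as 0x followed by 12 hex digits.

Little-endian stores the least-significant byte at the lowest address.
Reassemble most-significant byte first: E3 D6 48 8D FA 8D → 0xE3D6488DFA8D.

0xE3D6488DFA8D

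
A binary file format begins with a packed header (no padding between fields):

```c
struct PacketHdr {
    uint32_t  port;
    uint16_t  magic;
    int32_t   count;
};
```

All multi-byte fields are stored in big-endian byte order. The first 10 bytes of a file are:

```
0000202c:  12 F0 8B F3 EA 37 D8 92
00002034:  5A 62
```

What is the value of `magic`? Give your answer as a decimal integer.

`magic` follows `port` (4 bytes), so it starts at byte offset 4 and occupies 2 bytes.
Bytes at offsets 4..5: EA 37.
Big-endian stores the most-significant byte at the lowest address.
The bytes are already most-significant first: 0xEA37.
0xEA37 = 59959.

59959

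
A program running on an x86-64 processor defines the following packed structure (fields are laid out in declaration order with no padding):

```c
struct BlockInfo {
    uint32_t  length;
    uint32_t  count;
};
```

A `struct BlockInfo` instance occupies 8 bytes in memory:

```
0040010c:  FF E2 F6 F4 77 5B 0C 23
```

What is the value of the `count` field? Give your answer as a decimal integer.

`count` follows `length` (4 bytes), so it starts at byte offset 4 and occupies 4 bytes.
Bytes at offsets 4..7: 77 5B 0C 23.
Little-endian stores the least-significant byte at the lowest address.
Reassemble most-significant byte first: 23 0C 5B 77 → 0x230C5B77.
0x230C5B77 = 588012407.

588012407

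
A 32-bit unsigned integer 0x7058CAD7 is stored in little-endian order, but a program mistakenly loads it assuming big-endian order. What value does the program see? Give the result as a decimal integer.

3620362352

Stored little-endian, the bytes at ascending addresses are D7 CA 58 70.
Read back as big-endian, the last byte is least significant, giving 0xD7CA5870.
0xD7CA5870 = 3620362352.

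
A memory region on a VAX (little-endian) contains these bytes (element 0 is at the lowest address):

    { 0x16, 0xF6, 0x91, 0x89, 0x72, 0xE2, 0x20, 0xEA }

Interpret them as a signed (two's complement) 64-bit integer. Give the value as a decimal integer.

Little-endian: lowest address holds the least-significant byte.
Reassemble most-significant byte first: EA 20 E2 72 89 91 F6 16 → 0xEA20E2728991F616.
Top bit is set, so as a signed 64-bit value this is 0xEA20E2728991F616 − 2^64 = -1576010888017480170.

-1576010888017480170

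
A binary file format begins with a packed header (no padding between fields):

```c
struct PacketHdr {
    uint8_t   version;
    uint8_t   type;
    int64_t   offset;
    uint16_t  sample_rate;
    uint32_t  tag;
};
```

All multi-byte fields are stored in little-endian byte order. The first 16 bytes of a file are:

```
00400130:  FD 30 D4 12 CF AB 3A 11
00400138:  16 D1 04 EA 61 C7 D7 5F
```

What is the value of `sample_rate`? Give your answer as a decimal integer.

59908

`sample_rate` follows `version` (1 B), `type` (1 B), `offset` (8 B), so it starts at offset 1 + 1 + 8 = 10 and occupies 2 bytes.
Bytes at offsets 10..11: 04 EA.
Little-endian: lowest address holds the least-significant byte.
Reassemble most-significant byte first: EA 04 → 0xEA04.
0xEA04 = 59908.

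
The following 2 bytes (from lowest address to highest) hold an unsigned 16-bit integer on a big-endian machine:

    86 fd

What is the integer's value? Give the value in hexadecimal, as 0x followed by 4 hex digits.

Big-endian: lowest address holds the most-significant byte.
The bytes are already most-significant first: 0x86FD.

0x86FD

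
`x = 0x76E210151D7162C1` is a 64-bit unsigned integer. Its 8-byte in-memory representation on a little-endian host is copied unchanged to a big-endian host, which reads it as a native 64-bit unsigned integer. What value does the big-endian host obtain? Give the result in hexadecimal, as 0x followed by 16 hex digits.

0xC162711D1510E276

Stored little-endian, the bytes at ascending addresses are C1 62 71 1D 15 10 E2 76.
Read back as big-endian, the last byte is least significant, giving 0xC162711D1510E276.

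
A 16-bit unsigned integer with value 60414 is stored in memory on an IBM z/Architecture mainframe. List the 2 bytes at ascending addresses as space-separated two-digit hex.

60414 in hexadecimal, padded to 16 bits, is 0xEBFE.
Split into bytes (most-significant first): EB FE.
Big-endian stores the most-significant byte at the lowest address.
So the memory order matches the most-significant-first order: EB FE.

EB FE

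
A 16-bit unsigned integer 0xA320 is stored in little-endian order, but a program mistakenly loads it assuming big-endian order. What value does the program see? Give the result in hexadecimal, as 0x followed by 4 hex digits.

0x20A3

Stored little-endian, the bytes at ascending addresses are 20 A3.
Read back as big-endian, the last byte is least significant, giving 0x20A3.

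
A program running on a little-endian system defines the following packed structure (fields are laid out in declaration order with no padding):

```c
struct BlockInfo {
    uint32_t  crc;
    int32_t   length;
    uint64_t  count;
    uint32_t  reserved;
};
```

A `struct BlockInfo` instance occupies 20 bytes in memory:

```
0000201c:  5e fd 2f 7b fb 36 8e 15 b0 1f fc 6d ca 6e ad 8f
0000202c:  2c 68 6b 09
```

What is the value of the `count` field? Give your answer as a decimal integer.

`count` follows `crc` (4 B), `length` (4 B), so it starts at offset 4 + 4 = 8 and occupies 8 bytes.
Bytes at offsets 8..15: B0 1F FC 6D CA 6E AD 8F.
Little-endian stores the least-significant byte at the lowest address.
Reassemble most-significant byte first: 8F AD 6E CA 6D FC 1F B0 → 0x8FAD6ECA6DFC1FB0.
0x8FAD6ECA6DFC1FB0 = 10353052934102327216.

10353052934102327216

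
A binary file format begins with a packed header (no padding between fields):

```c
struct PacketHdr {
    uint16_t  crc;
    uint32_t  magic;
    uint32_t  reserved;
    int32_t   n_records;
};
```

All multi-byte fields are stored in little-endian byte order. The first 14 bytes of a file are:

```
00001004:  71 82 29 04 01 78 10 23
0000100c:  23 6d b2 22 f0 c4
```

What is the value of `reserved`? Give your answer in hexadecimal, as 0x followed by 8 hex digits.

0x6D232310

`reserved` follows `crc` (2 B), `magic` (4 B), so it starts at offset 2 + 4 = 6 and occupies 4 bytes.
Bytes at offsets 6..9: 10 23 23 6D.
In little-endian order the low byte comes first in memory.
Reassemble most-significant byte first: 6D 23 23 10 → 0x6D232310.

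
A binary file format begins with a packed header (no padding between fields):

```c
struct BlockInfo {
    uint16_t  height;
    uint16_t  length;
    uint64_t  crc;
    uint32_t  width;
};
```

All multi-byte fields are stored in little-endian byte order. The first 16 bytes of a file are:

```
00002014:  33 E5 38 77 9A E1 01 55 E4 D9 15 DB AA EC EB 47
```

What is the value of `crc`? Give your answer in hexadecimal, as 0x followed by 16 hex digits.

`crc` follows `height` (2 B), `length` (2 B), so it starts at offset 2 + 2 = 4 and occupies 8 bytes.
Bytes at offsets 4..11: 9A E1 01 55 E4 D9 15 DB.
Little-endian stores the least-significant byte at the lowest address.
Reassemble most-significant byte first: DB 15 D9 E4 55 01 E1 9A → 0xDB15D9E45501E19A.

0xDB15D9E45501E19A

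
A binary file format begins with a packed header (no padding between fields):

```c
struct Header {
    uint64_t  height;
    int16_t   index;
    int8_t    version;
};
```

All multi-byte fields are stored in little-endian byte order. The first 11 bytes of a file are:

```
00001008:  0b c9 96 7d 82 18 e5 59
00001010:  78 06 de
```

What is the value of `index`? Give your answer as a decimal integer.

`index` follows `height` (8 bytes), so it starts at byte offset 8 and occupies 2 bytes.
Bytes at offsets 8..9: 78 06.
Little-endian stores the least-significant byte at the lowest address.
Reassemble most-significant byte first: 06 78 → 0x0678.
0x0678 = 1656.

1656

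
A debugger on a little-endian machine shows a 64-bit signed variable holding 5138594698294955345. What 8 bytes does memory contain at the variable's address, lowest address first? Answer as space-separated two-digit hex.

5138594698294955345 in hexadecimal, padded to 64 bits, is 0x474FF4A714938D51.
Split into bytes (most-significant first): 47 4F F4 A7 14 93 8D 51.
Little-endian stores the least-significant byte at the lowest address.
So at ascending addresses the bytes are 51 8D 93 14 A7 F4 4F 47.

51 8D 93 14 A7 F4 4F 47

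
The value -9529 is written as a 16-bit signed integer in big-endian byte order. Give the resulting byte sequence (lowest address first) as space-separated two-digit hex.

DA C7

Two's complement of -9529 in 16 bits: 9529 = 0x2539; invert → 0xDAC6; add 1 → 0xDAC7.
Split into bytes (most-significant first): DA C7.
In big-endian order the high byte comes first in memory.
So the memory order matches the most-significant-first order: DA C7.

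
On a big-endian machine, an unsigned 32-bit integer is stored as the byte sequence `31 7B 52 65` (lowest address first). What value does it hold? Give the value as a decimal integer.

830165605

Big-endian stores the most-significant byte at the lowest address.
The bytes are already most-significant first: 0x317B5265.
0x317B5265 = 830165605.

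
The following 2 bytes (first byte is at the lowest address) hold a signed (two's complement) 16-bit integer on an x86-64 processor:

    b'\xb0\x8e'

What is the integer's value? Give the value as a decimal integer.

Little-endian stores the least-significant byte at the lowest address.
Reassemble most-significant byte first: 8E B0 → 0x8EB0.
Top bit is set, so as a signed 16-bit value this is 0x8EB0 − 2^16 = -29008.

-29008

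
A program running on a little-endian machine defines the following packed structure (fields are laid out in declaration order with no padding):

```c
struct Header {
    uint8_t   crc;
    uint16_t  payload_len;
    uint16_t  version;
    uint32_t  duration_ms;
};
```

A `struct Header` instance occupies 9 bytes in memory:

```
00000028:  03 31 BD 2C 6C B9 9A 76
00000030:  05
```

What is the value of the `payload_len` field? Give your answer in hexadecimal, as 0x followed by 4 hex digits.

0xBD31

`payload_len` follows `crc` (1 byte), so it starts at byte offset 1 and occupies 2 bytes.
Bytes at offsets 1..2: 31 BD.
In little-endian order the low byte comes first in memory.
Reassemble most-significant byte first: BD 31 → 0xBD31.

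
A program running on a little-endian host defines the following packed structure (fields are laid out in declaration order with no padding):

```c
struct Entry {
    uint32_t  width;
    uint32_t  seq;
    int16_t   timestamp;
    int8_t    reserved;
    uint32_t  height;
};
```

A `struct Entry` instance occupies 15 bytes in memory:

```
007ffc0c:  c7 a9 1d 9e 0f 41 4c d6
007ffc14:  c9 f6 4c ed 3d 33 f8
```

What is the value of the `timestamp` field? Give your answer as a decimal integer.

`timestamp` follows `width` (4 B), `seq` (4 B), so it starts at offset 4 + 4 = 8 and occupies 2 bytes.
Bytes at offsets 8..9: C9 F6.
Little-endian: lowest address holds the least-significant byte.
Reassemble most-significant byte first: F6 C9 → 0xF6C9.
Top bit is set, so as a signed 16-bit value this is 0xF6C9 − 2^16 = -2359.

-2359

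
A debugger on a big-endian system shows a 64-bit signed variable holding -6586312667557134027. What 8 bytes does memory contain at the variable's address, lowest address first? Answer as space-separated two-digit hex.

Two's complement of -6586312667557134027 in 64 bits: 6586312667557134027 = 0x5B674879B165FECB; invert → 0xA498B7864E9A0134; add 1 → 0xA498B7864E9A0135.
Split into bytes (most-significant first): A4 98 B7 86 4E 9A 01 35.
Big-endian stores the most-significant byte at the lowest address.
So the memory order matches the most-significant-first order: A4 98 B7 86 4E 9A 01 35.

A4 98 B7 86 4E 9A 01 35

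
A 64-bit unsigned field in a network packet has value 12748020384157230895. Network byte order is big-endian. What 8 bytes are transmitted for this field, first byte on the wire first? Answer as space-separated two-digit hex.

B0 EA 10 FF 5B 21 67 2F

12748020384157230895 in hexadecimal, padded to 64 bits, is 0xB0EA10FF5B21672F.
Split into bytes (most-significant first): B0 EA 10 FF 5B 21 67 2F.
Big-endian stores the most-significant byte at the lowest address.
So the memory order matches the most-significant-first order: B0 EA 10 FF 5B 21 67 2F.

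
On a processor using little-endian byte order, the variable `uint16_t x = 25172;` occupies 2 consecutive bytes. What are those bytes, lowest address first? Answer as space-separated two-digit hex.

25172 in hexadecimal, padded to 16 bits, is 0x6254.
Split into bytes (most-significant first): 62 54.
Little-endian stores the least-significant byte at the lowest address.
So at ascending addresses the bytes are 54 62.

54 62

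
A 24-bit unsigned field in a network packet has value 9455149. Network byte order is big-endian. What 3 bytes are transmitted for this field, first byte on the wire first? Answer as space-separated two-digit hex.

90 46 2D

9455149 in hexadecimal, padded to 24 bits, is 0x90462D.
Split into bytes (most-significant first): 90 46 2D.
In big-endian order the high byte comes first in memory.
So the memory order matches the most-significant-first order: 90 46 2D.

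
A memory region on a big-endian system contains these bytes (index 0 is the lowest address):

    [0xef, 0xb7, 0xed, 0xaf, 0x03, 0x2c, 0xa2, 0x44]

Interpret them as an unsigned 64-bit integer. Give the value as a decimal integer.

17273536231731143236

Big-endian: lowest address holds the most-significant byte.
The bytes are already most-significant first: 0xEFB7EDAF032CA244.
0xEFB7EDAF032CA244 = 17273536231731143236.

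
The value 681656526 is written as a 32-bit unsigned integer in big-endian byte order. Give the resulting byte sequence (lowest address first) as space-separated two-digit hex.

681656526 in hexadecimal, padded to 32 bits, is 0x28A140CE.
Split into bytes (most-significant first): 28 A1 40 CE.
In big-endian order the high byte comes first in memory.
So the memory order matches the most-significant-first order: 28 A1 40 CE.

28 A1 40 CE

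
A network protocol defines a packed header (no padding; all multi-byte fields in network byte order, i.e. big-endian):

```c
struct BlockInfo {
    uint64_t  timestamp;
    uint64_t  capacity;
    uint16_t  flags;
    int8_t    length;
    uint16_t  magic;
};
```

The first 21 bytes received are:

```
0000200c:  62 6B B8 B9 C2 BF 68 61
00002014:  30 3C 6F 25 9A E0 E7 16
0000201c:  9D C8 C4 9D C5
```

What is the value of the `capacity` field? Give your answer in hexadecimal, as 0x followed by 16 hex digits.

0x303C6F259AE0E716

`capacity` follows `timestamp` (8 bytes), so it starts at byte offset 8 and occupies 8 bytes.
Bytes at offsets 8..15: 30 3C 6F 25 9A E0 E7 16.
Big-endian: lowest address holds the most-significant byte.
The bytes are already most-significant first: 0x303C6F259AE0E716.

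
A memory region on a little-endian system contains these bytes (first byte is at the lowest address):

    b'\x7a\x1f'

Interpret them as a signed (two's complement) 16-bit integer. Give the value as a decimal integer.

8058

Little-endian: lowest address holds the least-significant byte.
Reassemble most-significant byte first: 1F 7A → 0x1F7A.
0x1F7A = 8058.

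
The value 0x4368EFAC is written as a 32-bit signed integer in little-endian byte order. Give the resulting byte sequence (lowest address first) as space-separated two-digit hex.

Split into bytes (most-significant first): 43 68 EF AC.
In little-endian order the low byte comes first in memory.
So at ascending addresses the bytes are AC EF 68 43.

AC EF 68 43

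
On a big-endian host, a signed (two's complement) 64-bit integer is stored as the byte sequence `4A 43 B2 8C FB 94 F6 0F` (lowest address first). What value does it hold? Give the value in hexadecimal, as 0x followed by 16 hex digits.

In big-endian order the high byte comes first in memory.
The bytes are already most-significant first: 0x4A43B28CFB94F60F.

0x4A43B28CFB94F60F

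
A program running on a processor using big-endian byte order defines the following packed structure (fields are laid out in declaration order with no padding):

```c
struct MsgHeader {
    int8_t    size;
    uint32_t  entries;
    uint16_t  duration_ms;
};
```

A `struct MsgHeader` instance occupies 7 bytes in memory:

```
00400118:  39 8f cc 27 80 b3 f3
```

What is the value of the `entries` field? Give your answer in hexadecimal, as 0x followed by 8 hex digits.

0x8FCC2780

`entries` follows `size` (1 byte), so it starts at byte offset 1 and occupies 4 bytes.
Bytes at offsets 1..4: 8F CC 27 80.
In big-endian order the high byte comes first in memory.
The bytes are already most-significant first: 0x8FCC2780.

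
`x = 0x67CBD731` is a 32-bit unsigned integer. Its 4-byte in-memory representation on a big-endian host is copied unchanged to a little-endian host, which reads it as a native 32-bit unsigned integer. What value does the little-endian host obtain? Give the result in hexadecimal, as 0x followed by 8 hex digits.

0x31D7CB67

Stored big-endian, the bytes at ascending addresses are 67 CB D7 31.
Read back as little-endian, the first byte is least significant, giving 0x31D7CB67.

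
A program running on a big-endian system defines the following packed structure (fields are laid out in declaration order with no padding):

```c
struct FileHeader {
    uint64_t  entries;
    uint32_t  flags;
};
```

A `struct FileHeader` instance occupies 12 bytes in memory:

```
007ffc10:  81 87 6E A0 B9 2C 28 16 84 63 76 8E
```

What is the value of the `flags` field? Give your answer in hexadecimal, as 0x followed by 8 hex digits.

`flags` follows `entries` (8 bytes), so it starts at byte offset 8 and occupies 4 bytes.
Bytes at offsets 8..11: 84 63 76 8E.
Big-endian: lowest address holds the most-significant byte.
The bytes are already most-significant first: 0x8463768E.

0x8463768E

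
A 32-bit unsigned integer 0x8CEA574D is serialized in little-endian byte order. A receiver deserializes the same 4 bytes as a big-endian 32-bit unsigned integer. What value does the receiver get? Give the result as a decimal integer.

1297607308

Stored little-endian, the bytes at ascending addresses are 4D 57 EA 8C.
Read back as big-endian, the last byte is least significant, giving 0x4D57EA8C.
0x4D57EA8C = 1297607308.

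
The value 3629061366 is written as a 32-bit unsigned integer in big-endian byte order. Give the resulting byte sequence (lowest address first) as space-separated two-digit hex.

3629061366 in hexadecimal, padded to 32 bits, is 0xD84F14F6.
Split into bytes (most-significant first): D8 4F 14 F6.
Big-endian: lowest address holds the most-significant byte.
So the memory order matches the most-significant-first order: D8 4F 14 F6.

D8 4F 14 F6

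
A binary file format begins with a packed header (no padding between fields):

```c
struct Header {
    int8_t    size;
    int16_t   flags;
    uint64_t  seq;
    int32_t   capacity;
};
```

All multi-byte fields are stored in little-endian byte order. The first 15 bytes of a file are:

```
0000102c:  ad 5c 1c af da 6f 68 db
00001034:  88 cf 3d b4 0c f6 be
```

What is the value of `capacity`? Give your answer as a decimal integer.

`capacity` follows `size` (1 B), `flags` (2 B), `seq` (8 B), so it starts at offset 1 + 2 + 8 = 11 and occupies 4 bytes.
Bytes at offsets 11..14: B4 0C F6 BE.
Little-endian stores the least-significant byte at the lowest address.
Reassemble most-significant byte first: BE F6 0C B4 → 0xBEF60CB4.
Top bit is set, so as a signed 32-bit value this is 0xBEF60CB4 − 2^32 = -1091171148.

-1091171148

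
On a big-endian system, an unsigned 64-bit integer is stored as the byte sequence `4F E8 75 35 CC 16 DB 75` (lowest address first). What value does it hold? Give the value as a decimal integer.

In big-endian order the high byte comes first in memory.
The bytes are already most-significant first: 0x4FE87535CC16DB75.
0x4FE87535CC16DB75 = 5757980997510945653.

5757980997510945653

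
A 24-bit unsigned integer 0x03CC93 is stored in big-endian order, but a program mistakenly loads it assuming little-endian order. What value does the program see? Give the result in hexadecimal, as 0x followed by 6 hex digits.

Stored big-endian, the bytes at ascending addresses are 03 CC 93.
Read back as little-endian, the first byte is least significant, giving 0x93CC03.

0x93CC03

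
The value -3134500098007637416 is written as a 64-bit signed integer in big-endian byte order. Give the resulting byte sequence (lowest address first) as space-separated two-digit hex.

Two's complement of -3134500098007637416 in 64 bits: 3134500098007637416 = 0x2B7FFB3B5A2C1DA8; invert → 0xD48004C4A5D3E257; add 1 → 0xD48004C4A5D3E258.
Split into bytes (most-significant first): D4 80 04 C4 A5 D3 E2 58.
In big-endian order the high byte comes first in memory.
So the memory order matches the most-significant-first order: D4 80 04 C4 A5 D3 E2 58.

D4 80 04 C4 A5 D3 E2 58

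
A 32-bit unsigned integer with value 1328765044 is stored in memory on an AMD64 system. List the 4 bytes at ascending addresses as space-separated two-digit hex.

1328765044 in hexadecimal, padded to 32 bits, is 0x4F335874.
Split into bytes (most-significant first): 4F 33 58 74.
In little-endian order the low byte comes first in memory.
So at ascending addresses the bytes are 74 58 33 4F.

74 58 33 4F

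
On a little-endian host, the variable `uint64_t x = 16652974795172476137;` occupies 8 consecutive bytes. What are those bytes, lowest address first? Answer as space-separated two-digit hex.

16652974795172476137 in hexadecimal, padded to 64 bits, is 0xE71B40584FC9F4E9.
Split into bytes (most-significant first): E7 1B 40 58 4F C9 F4 E9.
Little-endian stores the least-significant byte at the lowest address.
So at ascending addresses the bytes are E9 F4 C9 4F 58 40 1B E7.

E9 F4 C9 4F 58 40 1B E7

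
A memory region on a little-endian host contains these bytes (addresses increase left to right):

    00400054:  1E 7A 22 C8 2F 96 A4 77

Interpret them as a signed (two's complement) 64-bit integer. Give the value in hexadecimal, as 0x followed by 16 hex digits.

0x77A4962FC8227A1E

In little-endian order the low byte comes first in memory.
Reassemble most-significant byte first: 77 A4 96 2F C8 22 7A 1E → 0x77A4962FC8227A1E.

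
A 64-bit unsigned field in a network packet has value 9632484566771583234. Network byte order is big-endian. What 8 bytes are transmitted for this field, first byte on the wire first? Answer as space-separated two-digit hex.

85 AD 75 AD AA DA 49 02

9632484566771583234 in hexadecimal, padded to 64 bits, is 0x85AD75ADAADA4902.
Split into bytes (most-significant first): 85 AD 75 AD AA DA 49 02.
In big-endian order the high byte comes first in memory.
So the memory order matches the most-significant-first order: 85 AD 75 AD AA DA 49 02.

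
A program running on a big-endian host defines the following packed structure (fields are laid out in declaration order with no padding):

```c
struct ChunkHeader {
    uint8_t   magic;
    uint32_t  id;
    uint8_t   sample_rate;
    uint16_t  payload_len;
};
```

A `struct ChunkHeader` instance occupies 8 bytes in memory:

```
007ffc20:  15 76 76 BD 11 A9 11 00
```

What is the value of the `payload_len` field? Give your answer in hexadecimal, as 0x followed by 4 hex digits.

0x1100

`payload_len` follows `magic` (1 B), `id` (4 B), `sample_rate` (1 B), so it starts at offset 1 + 4 + 1 = 6 and occupies 2 bytes.
Bytes at offsets 6..7: 11 00.
Big-endian: lowest address holds the most-significant byte.
The bytes are already most-significant first: 0x1100.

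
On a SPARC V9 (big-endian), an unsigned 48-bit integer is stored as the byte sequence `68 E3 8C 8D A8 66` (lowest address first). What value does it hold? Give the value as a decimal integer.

Big-endian: lowest address holds the most-significant byte.
The bytes are already most-significant first: 0x68E38C8DA866.
0x68E38C8DA866 = 115326524958822.

115326524958822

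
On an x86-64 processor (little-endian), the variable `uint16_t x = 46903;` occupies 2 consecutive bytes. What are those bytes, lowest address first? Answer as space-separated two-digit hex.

37 B7

46903 in hexadecimal, padded to 16 bits, is 0xB737.
Split into bytes (most-significant first): B7 37.
Little-endian: lowest address holds the least-significant byte.
So at ascending addresses the bytes are 37 B7.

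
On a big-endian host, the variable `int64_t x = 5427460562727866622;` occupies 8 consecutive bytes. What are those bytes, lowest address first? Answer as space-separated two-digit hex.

5427460562727866622 in hexadecimal, padded to 64 bits, is 0x4B5236A039D610FE.
Split into bytes (most-significant first): 4B 52 36 A0 39 D6 10 FE.
Big-endian: lowest address holds the most-significant byte.
So the memory order matches the most-significant-first order: 4B 52 36 A0 39 D6 10 FE.

4B 52 36 A0 39 D6 10 FE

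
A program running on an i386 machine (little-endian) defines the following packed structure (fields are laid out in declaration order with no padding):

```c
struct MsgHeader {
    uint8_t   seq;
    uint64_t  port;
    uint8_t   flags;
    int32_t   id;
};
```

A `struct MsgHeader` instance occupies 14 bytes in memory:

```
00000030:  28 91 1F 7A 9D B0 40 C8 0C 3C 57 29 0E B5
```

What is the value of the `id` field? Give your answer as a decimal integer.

`id` follows `seq` (1 B), `port` (8 B), `flags` (1 B), so it starts at offset 1 + 8 + 1 = 10 and occupies 4 bytes.
Bytes at offsets 10..13: 57 29 0E B5.
In little-endian order the low byte comes first in memory.
Reassemble most-significant byte first: B5 0E 29 57 → 0xB50E2957.
Top bit is set, so as a signed 32-bit value this is 0xB50E2957 − 2^32 = -1257363113.

-1257363113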